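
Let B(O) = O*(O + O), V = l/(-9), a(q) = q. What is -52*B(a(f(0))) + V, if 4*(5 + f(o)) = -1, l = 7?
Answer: -51611/18 ≈ -2867.3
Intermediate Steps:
f(o) = -21/4 (f(o) = -5 + (¼)*(-1) = -5 - ¼ = -21/4)
V = -7/9 (V = 7/(-9) = 7*(-⅑) = -7/9 ≈ -0.77778)
B(O) = 2*O² (B(O) = O*(2*O) = 2*O²)
-52*B(a(f(0))) + V = -104*(-21/4)² - 7/9 = -104*441/16 - 7/9 = -52*441/8 - 7/9 = -5733/2 - 7/9 = -51611/18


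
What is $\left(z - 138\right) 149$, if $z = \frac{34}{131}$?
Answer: $- \frac{2688556}{131} \approx -20523.0$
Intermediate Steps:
$z = \frac{34}{131}$ ($z = 34 \cdot \frac{1}{131} = \frac{34}{131} \approx 0.25954$)
$\left(z - 138\right) 149 = \left(\frac{34}{131} - 138\right) 149 = \left(- \frac{18044}{131}\right) 149 = - \frac{2688556}{131}$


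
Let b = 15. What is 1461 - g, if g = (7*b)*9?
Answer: 516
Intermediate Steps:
g = 945 (g = (7*15)*9 = 105*9 = 945)
1461 - g = 1461 - 1*945 = 1461 - 945 = 516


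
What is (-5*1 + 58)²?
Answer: 2809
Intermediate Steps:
(-5*1 + 58)² = (-5 + 58)² = 53² = 2809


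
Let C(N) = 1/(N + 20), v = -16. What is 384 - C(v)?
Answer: 1535/4 ≈ 383.75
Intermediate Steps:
C(N) = 1/(20 + N)
384 - C(v) = 384 - 1/(20 - 16) = 384 - 1/4 = 384 - 1*¼ = 384 - ¼ = 1535/4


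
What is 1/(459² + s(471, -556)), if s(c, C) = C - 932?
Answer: 1/209193 ≈ 4.7803e-6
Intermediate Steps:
s(c, C) = -932 + C
1/(459² + s(471, -556)) = 1/(459² + (-932 - 556)) = 1/(210681 - 1488) = 1/209193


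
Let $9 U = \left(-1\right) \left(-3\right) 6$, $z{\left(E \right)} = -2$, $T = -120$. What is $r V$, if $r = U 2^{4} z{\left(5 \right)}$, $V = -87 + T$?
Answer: $13248$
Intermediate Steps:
$U = 2$ ($U = \frac{\left(-1\right) \left(-3\right) 6}{9} = \frac{3 \cdot 6}{9} = \frac{1}{9} \cdot 18 = 2$)
$V = -207$ ($V = -87 - 120 = -207$)
$r = -64$ ($r = 2 \cdot 2^{4} \left(-2\right) = 2 \cdot 16 \left(-2\right) = 32 \left(-2\right) = -64$)
$r V = \left(-64\right) \left(-207\right) = 13248$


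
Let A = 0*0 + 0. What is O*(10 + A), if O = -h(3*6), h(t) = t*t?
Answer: -3240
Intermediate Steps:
h(t) = t²
A = 0 (A = 0 + 0 = 0)
O = -324 (O = -(3*6)² = -1*18² = -1*324 = -324)
O*(10 + A) = -324*(10 + 0) = -324*10 = -3240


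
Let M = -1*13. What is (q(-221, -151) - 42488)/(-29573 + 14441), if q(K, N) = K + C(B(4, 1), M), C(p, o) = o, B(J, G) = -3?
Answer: 21361/7566 ≈ 2.8233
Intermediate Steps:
M = -13
q(K, N) = -13 + K (q(K, N) = K - 13 = -13 + K)
(q(-221, -151) - 42488)/(-29573 + 14441) = ((-13 - 221) - 42488)/(-29573 + 14441) = (-234 - 42488)/(-15132) = -42722*(-1/15132) = 21361/7566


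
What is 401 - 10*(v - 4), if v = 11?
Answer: 331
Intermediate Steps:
401 - 10*(v - 4) = 401 - 10*(11 - 4) = 401 - 10*7 = 401 - 1*70 = 401 - 70 = 331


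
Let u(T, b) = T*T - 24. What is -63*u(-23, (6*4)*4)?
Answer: -31815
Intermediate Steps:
u(T, b) = -24 + T² (u(T, b) = T² - 24 = -24 + T²)
-63*u(-23, (6*4)*4) = -63*(-24 + (-23)²) = -63*(-24 + 529) = -63*505 = -31815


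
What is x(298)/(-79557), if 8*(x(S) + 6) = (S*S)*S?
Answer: -3307943/79557 ≈ -41.580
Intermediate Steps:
x(S) = -6 + S³/8 (x(S) = -6 + ((S*S)*S)/8 = -6 + (S²*S)/8 = -6 + S³/8)
x(298)/(-79557) = (-6 + (⅛)*298³)/(-79557) = (-6 + (⅛)*26463592)*(-1/79557) = (-6 + 3307949)*(-1/79557) = 3307943*(-1/79557) = -3307943/79557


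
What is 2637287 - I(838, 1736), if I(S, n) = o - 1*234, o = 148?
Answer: 2637373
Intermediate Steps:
I(S, n) = -86 (I(S, n) = 148 - 1*234 = 148 - 234 = -86)
2637287 - I(838, 1736) = 2637287 - 1*(-86) = 2637287 + 86 = 2637373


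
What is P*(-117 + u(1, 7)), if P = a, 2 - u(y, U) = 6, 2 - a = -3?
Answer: -605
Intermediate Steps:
a = 5 (a = 2 - 1*(-3) = 2 + 3 = 5)
u(y, U) = -4 (u(y, U) = 2 - 1*6 = 2 - 6 = -4)
P = 5
P*(-117 + u(1, 7)) = 5*(-117 - 4) = 5*(-121) = -605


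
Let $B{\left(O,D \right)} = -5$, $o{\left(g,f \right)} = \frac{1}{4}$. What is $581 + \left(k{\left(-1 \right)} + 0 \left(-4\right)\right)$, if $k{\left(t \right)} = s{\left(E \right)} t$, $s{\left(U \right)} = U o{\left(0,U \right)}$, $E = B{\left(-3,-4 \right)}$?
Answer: $\frac{2329}{4} \approx 582.25$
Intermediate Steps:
$o{\left(g,f \right)} = \frac{1}{4}$
$E = -5$
$s{\left(U \right)} = \frac{U}{4}$ ($s{\left(U \right)} = U \frac{1}{4} = \frac{U}{4}$)
$k{\left(t \right)} = - \frac{5 t}{4}$ ($k{\left(t \right)} = \frac{1}{4} \left(-5\right) t = - \frac{5 t}{4}$)
$581 + \left(k{\left(-1 \right)} + 0 \left(-4\right)\right) = 581 + \left(\left(- \frac{5}{4}\right) \left(-1\right) + 0 \left(-4\right)\right) = 581 + \left(\frac{5}{4} + 0\right) = 581 + \frac{5}{4} = \frac{2329}{4}$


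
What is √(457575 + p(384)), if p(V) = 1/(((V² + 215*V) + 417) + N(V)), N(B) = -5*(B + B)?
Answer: 2*√652608560519938/75531 ≈ 676.44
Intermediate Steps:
N(B) = -10*B
p(V) = 1/(417 + V² + 205*V) (p(V) = 1/(((V² + 215*V) + 417) - 10*V) = 1/((417 + V² + 215*V) - 10*V) = 1/(417 + V² + 205*V))
√(457575 + p(384)) = √(457575 + 1/(417 + 384² + 205*384)) = √(457575 + 1/(417 + 147456 + 78720)) = √(457575 + 1/226593) = √(103683291976/226593) = 2*√652608560519938/75531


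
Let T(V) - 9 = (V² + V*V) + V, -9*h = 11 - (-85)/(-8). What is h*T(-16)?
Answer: -505/24 ≈ -21.042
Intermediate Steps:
h = -1/24 (h = -(11 - (-85)/(-8))/9 = -(11 - (-85)*(-1)/8)/9 = -(11 - 17*5/8)/9 = -(11 - 85/8)/9 = -⅑*3/8 = -1/24 ≈ -0.041667)
T(V) = 9 + V + 2*V² (T(V) = 9 + ((V² + V*V) + V) = 9 + ((V² + V²) + V) = 9 + (2*V² + V) = 9 + (V + 2*V²) = 9 + V + 2*V²)
h*T(-16) = -(9 - 16 + 2*(-16)²)/24 = -(9 - 16 + 2*256)/24 = -(9 - 16 + 512)/24 = -1/24*505 = -505/24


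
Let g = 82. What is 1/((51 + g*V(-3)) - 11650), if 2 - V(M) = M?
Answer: -1/11189 ≈ -8.9373e-5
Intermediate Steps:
V(M) = 2 - M
1/((51 + g*V(-3)) - 11650) = 1/((51 + 82*(2 - 1*(-3))) - 11650) = 1/((51 + 82*(2 + 3)) - 11650) = 1/((51 + 82*5) - 11650) = 1/((51 + 410) - 11650) = 1/(461 - 11650) = 1/(-11189) = -1/11189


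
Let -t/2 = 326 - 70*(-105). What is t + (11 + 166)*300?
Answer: 37748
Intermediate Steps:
t = -15352 (t = -2*(326 - 70*(-105)) = -2*(326 + 7350) = -2*7676 = -15352)
t + (11 + 166)*300 = -15352 + (11 + 166)*300 = -15352 + 177*300 = -15352 + 53100 = 37748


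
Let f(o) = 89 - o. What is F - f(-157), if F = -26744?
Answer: -26990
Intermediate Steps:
F - f(-157) = -26744 - (89 - 1*(-157)) = -26744 - (89 + 157) = -26744 - 1*246 = -26744 - 246 = -26990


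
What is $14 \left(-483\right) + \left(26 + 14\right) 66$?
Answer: $-4122$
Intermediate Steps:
$14 \left(-483\right) + \left(26 + 14\right) 66 = -6762 + 40 \cdot 66 = -6762 + 2640 = -4122$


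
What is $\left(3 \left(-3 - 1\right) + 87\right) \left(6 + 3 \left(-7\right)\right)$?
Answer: $-1125$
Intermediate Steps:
$\left(3 \left(-3 - 1\right) + 87\right) \left(6 + 3 \left(-7\right)\right) = \left(3 \left(-4\right) + 87\right) \left(6 - 21\right) = \left(-12 + 87\right) \left(-15\right) = 75 \left(-15\right) = -1125$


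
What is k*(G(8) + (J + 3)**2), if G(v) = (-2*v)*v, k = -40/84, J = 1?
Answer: 160/3 ≈ 53.333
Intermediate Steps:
k = -10/21 (k = -40*1/84 = -10/21 ≈ -0.47619)
G(v) = -2*v**2
k*(G(8) + (J + 3)**2) = -10*(-2*8**2 + (1 + 3)**2)/21 = -10*(-2*64 + 4**2)/21 = -10*(-128 + 16)/21 = -10/21*(-112) = 160/3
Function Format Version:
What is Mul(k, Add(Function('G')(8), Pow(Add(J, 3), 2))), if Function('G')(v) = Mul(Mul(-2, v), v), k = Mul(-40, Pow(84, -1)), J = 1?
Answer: Rational(160, 3) ≈ 53.333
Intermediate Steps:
k = Rational(-10, 21) (k = Mul(-40, Rational(1, 84)) = Rational(-10, 21) ≈ -0.47619)
Function('G')(v) = Mul(-2, Pow(v, 2))
Mul(k, Add(Function('G')(8), Pow(Add(J, 3), 2))) = Mul(Rational(-10, 21), Add(Mul(-2, Pow(8, 2)), Pow(Add(1, 3), 2))) = Mul(Rational(-10, 21), Add(Mul(-2, 64), Pow(4, 2))) = Mul(Rational(-10, 21), Add(-128, 16)) = Mul(Rational(-10, 21), -112) = Rational(160, 3)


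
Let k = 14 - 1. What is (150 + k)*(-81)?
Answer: -13203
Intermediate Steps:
k = 13
(150 + k)*(-81) = (150 + 13)*(-81) = 163*(-81) = -13203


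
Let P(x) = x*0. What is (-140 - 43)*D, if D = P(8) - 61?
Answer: 11163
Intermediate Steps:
P(x) = 0
D = -61 (D = 0 - 61 = -61)
(-140 - 43)*D = (-140 - 43)*(-61) = -183*(-61) = 11163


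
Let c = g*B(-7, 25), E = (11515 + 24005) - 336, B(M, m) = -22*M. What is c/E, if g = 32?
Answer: 308/2199 ≈ 0.14006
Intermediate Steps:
E = 35184 (E = 35520 - 336 = 35184)
c = 4928 (c = 32*(-22*(-7)) = 32*154 = 4928)
c/E = 4928/35184 = 4928*(1/35184) = 308/2199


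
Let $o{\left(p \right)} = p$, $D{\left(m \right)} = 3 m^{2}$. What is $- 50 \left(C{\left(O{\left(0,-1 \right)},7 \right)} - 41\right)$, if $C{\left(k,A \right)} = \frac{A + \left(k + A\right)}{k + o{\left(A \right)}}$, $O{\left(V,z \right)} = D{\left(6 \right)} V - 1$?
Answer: $\frac{5825}{3} \approx 1941.7$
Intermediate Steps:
$O{\left(V,z \right)} = -1 + 108 V$ ($O{\left(V,z \right)} = 3 \cdot 6^{2} V - 1 = 3 \cdot 36 V - 1 = 108 V - 1 = -1 + 108 V$)
$C{\left(k,A \right)} = \frac{k + 2 A}{A + k}$ ($C{\left(k,A \right)} = \frac{A + \left(k + A\right)}{k + A} = \frac{A + \left(A + k\right)}{A + k} = \frac{k + 2 A}{A + k}$)
$- 50 \left(C{\left(O{\left(0,-1 \right)},7 \right)} - 41\right) = - 50 \left(\frac{\left(-1 + 108 \cdot 0\right) + 2 \cdot 7}{7 + \left(-1 + 108 \cdot 0\right)} - 41\right) = - 50 \left(\frac{\left(-1 + 0\right) + 14}{7 + \left(-1 + 0\right)} - 41\right) = - 50 \left(\frac{-1 + 14}{7 - 1} - 41\right) = - 50 \left(\frac{1}{6} \cdot 13 - 41\right) = - 50 \left(\frac{13}{6} - 41\right) = \left(-50\right) \left(- \frac{233}{6}\right) = \frac{5825}{3}$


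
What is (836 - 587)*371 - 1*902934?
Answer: -810555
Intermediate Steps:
(836 - 587)*371 - 1*902934 = 249*371 - 902934 = 92379 - 902934 = -810555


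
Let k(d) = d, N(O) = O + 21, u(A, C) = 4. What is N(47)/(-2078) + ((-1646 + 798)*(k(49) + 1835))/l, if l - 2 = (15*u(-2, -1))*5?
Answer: -829974958/156889 ≈ -5290.2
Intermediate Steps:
l = 302 (l = 2 + (15*4)*5 = 2 + 60*5 = 2 + 300 = 302)
N(O) = 21 + O
N(47)/(-2078) + ((-1646 + 798)*(k(49) + 1835))/l = (21 + 47)/(-2078) + ((-1646 + 798)*(49 + 1835))/302 = 68*(-1/2078) - 848*1884*(1/302) = -34/1039 - 1597632*1/302 = -34/1039 - 798816/151 = -829974958/156889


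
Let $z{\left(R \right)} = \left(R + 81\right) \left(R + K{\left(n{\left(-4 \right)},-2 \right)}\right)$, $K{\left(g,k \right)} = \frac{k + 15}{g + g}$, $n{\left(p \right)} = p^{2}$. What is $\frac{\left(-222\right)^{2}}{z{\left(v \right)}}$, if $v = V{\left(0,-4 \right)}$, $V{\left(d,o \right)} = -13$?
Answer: $- \frac{394272}{6851} \approx -57.55$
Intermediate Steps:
$v = -13$
$K{\left(g,k \right)} = \frac{15 + k}{2 g}$
$z{\left(R \right)} = \left(81 + R\right) \left(\frac{13}{32} + R\right)$ ($z{\left(R \right)} = \left(R + 81\right) \left(R + \frac{15 - 2}{2 \left(-4\right)^{2}}\right) = \left(81 + R\right) \left(R + \frac{1}{2} \cdot \frac{1}{16} \cdot 13\right) = \left(81 + R\right) \left(R + \frac{13}{32}\right) = \left(81 + R\right) \left(\frac{13}{32} + R\right)$)
$\frac{\left(-222\right)^{2}}{z{\left(v \right)}} = \frac{\left(-222\right)^{2}}{\frac{1053}{32} + \left(-13\right)^{2} + \frac{2605}{32} \left(-13\right)} = \frac{49284}{\frac{1053}{32} + 169 - \frac{33865}{32}} = \frac{49284}{- \frac{6851}{8}} = 49284 \left(- \frac{8}{6851}\right) = - \frac{394272}{6851}$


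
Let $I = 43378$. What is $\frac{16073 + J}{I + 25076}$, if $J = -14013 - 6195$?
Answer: $- \frac{4135}{68454} \approx -0.060406$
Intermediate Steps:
$J = -20208$ ($J = -14013 - 6195 = -20208$)
$\frac{16073 + J}{I + 25076} = \frac{16073 - 20208}{43378 + 25076} = - \frac{4135}{68454}$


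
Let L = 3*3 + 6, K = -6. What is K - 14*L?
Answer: -216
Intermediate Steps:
L = 15 (L = 9 + 6 = 15)
K - 14*L = -6 - 14*15 = -6 - 210 = -216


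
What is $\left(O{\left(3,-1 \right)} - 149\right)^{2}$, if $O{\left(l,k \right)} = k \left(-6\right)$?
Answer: $20449$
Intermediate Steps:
$O{\left(l,k \right)} = - 6 k$
$\left(O{\left(3,-1 \right)} - 149\right)^{2} = \left(\left(-6\right) \left(-1\right) - 149\right)^{2} = \left(6 - 149\right)^{2} = \left(-143\right)^{2} = 20449$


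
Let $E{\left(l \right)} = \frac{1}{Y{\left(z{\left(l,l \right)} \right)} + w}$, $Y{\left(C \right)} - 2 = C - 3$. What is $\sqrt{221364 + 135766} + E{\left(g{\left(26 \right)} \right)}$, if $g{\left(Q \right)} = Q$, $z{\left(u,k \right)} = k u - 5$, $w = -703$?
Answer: $- \frac{1}{33} + \sqrt{357130} \approx 597.57$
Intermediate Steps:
$z{\left(u,k \right)} = -5 + k u$
$Y{\left(C \right)} = -1 + C$ ($Y{\left(C \right)} = 2 + \left(C - 3\right) = 2 + \left(-3 + C\right) = -1 + C$)
$E{\left(l \right)} = \frac{1}{-709 + l^{2}}$ ($E{\left(l \right)} = \frac{1}{\left(-1 + \left(-5 + l l\right)\right) - 703} = \frac{1}{\left(-1 + \left(-5 + l^{2}\right)\right) - 703} = \frac{1}{\left(-6 + l^{2}\right) - 703} = \frac{1}{-709 + l^{2}}$)
$\sqrt{221364 + 135766} + E{\left(g{\left(26 \right)} \right)} = \sqrt{221364 + 135766} + \frac{1}{-709 + 26^{2}} = \sqrt{357130} + \frac{1}{-709 + 676} = \sqrt{357130} + \frac{1}{-33} = \sqrt{357130} - \frac{1}{33} = - \frac{1}{33} + \sqrt{357130}$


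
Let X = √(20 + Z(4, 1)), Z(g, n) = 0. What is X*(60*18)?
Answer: 2160*√5 ≈ 4829.9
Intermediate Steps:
X = 2*√5 (X = √(20 + 0) = √20 = 2*√5 ≈ 4.4721)
X*(60*18) = (2*√5)*(60*18) = (2*√5)*1080 = 2160*√5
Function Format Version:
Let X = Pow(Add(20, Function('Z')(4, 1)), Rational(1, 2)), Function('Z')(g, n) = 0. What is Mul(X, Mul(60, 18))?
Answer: Mul(2160, Pow(5, Rational(1, 2))) ≈ 4829.9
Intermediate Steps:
X = Mul(2, Pow(5, Rational(1, 2))) (X = Pow(Add(20, 0), Rational(1, 2)) = Pow(20, Rational(1, 2)) = Mul(2, Pow(5, Rational(1, 2))) ≈ 4.4721)
Mul(X, Mul(60, 18)) = Mul(Mul(2, Pow(5, Rational(1, 2))), Mul(60, 18)) = Mul(Mul(2, Pow(5, Rational(1, 2))), 1080) = Mul(2160, Pow(5, Rational(1, 2)))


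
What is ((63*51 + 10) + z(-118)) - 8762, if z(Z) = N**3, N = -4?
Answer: -5603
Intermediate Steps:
z(Z) = -64 (z(Z) = (-4)**3 = -64)
((63*51 + 10) + z(-118)) - 8762 = ((63*51 + 10) - 64) - 8762 = ((3213 + 10) - 64) - 8762 = (3223 - 64) - 8762 = 3159 - 8762 = -5603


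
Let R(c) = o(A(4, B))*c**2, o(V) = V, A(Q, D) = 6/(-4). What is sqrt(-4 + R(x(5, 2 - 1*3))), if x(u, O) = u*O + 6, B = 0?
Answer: I*sqrt(22)/2 ≈ 2.3452*I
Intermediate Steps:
A(Q, D) = -3/2 (A(Q, D) = 6*(-1/4) = -3/2)
x(u, O) = 6 + O*u (x(u, O) = O*u + 6 = 6 + O*u)
R(c) = -3*c**2/2
sqrt(-4 + R(x(5, 2 - 1*3))) = sqrt(-4 - 3*(6 + (2 - 1*3)*5)**2/2) = sqrt(-4 - 3*(6 + (2 - 3)*5)**2/2) = sqrt(-4 - 3*(6 - 1*5)**2/2) = sqrt(-4 - 3*(6 - 5)**2/2) = sqrt(-4 - 3/2*1**2) = sqrt(-4 - 3/2*1) = sqrt(-4 - 3/2) = sqrt(-11/2) = I*sqrt(22)/2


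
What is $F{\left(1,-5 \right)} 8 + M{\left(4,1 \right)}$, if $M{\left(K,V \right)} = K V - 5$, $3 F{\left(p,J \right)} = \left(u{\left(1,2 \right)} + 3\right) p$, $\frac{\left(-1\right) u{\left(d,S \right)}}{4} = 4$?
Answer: $- \frac{107}{3} \approx -35.667$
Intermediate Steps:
$u{\left(d,S \right)} = -16$ ($u{\left(d,S \right)} = \left(-4\right) 4 = -16$)
$F{\left(p,J \right)} = - \frac{13 p}{3}$ ($F{\left(p,J \right)} = \frac{\left(-16 + 3\right) p}{3} = \frac{\left(-13\right) p}{3} = - \frac{13 p}{3}$)
$M{\left(K,V \right)} = -5 + K V$
$F{\left(1,-5 \right)} 8 + M{\left(4,1 \right)} = \left(- \frac{13}{3}\right) 1 \cdot 8 + \left(-5 + 4 \cdot 1\right) = \left(- \frac{13}{3}\right) 8 + \left(-5 + 4\right) = - \frac{104}{3} - 1 = - \frac{107}{3}$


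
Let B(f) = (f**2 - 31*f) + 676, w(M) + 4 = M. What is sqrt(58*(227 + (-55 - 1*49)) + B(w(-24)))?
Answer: sqrt(9462) ≈ 97.273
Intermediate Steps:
w(M) = -4 + M
B(f) = 676 + f**2 - 31*f
sqrt(58*(227 + (-55 - 1*49)) + B(w(-24))) = sqrt(58*(227 + (-55 - 1*49)) + (676 + (-4 - 24)**2 - 31*(-4 - 24))) = sqrt(58*(227 + (-55 - 49)) + (676 + (-28)**2 - 31*(-28))) = sqrt(58*(227 - 104) + (676 + 784 + 868)) = sqrt(58*123 + 2328) = sqrt(7134 + 2328) = sqrt(9462)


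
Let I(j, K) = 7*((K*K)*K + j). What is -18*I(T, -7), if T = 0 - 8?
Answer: 44226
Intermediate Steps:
T = -8
I(j, K) = 7*j + 7*K**3 (I(j, K) = 7*(K**2*K + j) = 7*(K**3 + j) = 7*(j + K**3) = 7*j + 7*K**3)
-18*I(T, -7) = -18*(7*(-8) + 7*(-7)**3) = -18*(-56 + 7*(-343)) = -18*(-56 - 2401) = -18*(-2457) = 44226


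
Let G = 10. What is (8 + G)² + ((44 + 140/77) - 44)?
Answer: 3584/11 ≈ 325.82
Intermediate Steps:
(8 + G)² + ((44 + 140/77) - 44) = (8 + 10)² + ((44 + 140/77) - 44) = 18² + ((44 + 140*(1/77)) - 44) = 324 + ((44 + 20/11) - 44) = 324 + (504/11 - 44) = 324 + 20/11 = 3584/11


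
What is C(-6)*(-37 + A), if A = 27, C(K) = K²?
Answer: -360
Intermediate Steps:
C(-6)*(-37 + A) = (-6)²*(-37 + 27) = 36*(-10) = -360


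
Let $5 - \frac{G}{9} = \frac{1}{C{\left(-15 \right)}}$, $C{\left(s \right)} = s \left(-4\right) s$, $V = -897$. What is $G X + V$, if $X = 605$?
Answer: $\frac{526681}{20} \approx 26334.0$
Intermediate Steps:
$C{\left(s \right)} = - 4 s^{2}$ ($C{\left(s \right)} = - 4 s s = - 4 s^{2}$)
$G = \frac{4501}{100}$ ($G = 45 - \frac{9}{\left(-4\right) \left(-15\right)^{2}} = 45 - \frac{9}{\left(-4\right) 225} = 45 - \frac{9}{-900} = 45 - - \frac{1}{100} = 45 + \frac{1}{100} = \frac{4501}{100} \approx 45.01$)
$G X + V = \frac{4501}{100} \cdot 605 - 897 = \frac{544621}{20} - 897 = \frac{526681}{20}$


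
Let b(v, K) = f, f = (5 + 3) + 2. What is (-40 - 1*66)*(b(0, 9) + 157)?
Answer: -17702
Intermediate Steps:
f = 10 (f = 8 + 2 = 10)
b(v, K) = 10
(-40 - 1*66)*(b(0, 9) + 157) = (-40 - 1*66)*(10 + 157) = (-40 - 66)*167 = -106*167 = -17702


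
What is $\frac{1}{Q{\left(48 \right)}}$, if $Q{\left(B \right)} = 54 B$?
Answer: $\frac{1}{2592} \approx 0.0003858$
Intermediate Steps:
$\frac{1}{Q{\left(48 \right)}} = \frac{1}{54 \cdot 48} = \frac{1}{2592}$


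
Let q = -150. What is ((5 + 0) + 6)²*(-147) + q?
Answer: -17937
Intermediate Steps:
((5 + 0) + 6)²*(-147) + q = ((5 + 0) + 6)²*(-147) - 150 = (5 + 6)²*(-147) - 150 = 11²*(-147) - 150 = 121*(-147) - 150 = -17787 - 150 = -17937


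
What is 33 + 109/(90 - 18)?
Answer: 2485/72 ≈ 34.514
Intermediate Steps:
33 + 109/(90 - 18) = 33 + 109/72 = 2485/72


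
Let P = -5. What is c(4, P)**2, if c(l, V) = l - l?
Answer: 0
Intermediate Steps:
c(l, V) = 0
c(4, P)**2 = 0**2 = 0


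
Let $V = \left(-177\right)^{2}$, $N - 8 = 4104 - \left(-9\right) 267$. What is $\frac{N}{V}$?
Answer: $\frac{6515}{31329} \approx 0.20795$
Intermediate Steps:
$N = 6515$ ($N = 8 + \left(4104 - \left(-9\right) 267\right) = 8 + \left(4104 - -2403\right) = 8 + \left(4104 + 2403\right) = 8 + 6507 = 6515$)
$V = 31329$
$\frac{N}{V} = \frac{6515}{31329}$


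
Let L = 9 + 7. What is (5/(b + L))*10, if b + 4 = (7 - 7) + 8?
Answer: 5/2 ≈ 2.5000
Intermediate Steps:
L = 16
b = 4 (b = -4 + ((7 - 7) + 8) = -4 + (0 + 8) = -4 + 8 = 4)
(5/(b + L))*10 = (5/(4 + 16))*10 = (5/20)*10 = ((1/20)*5)*10 = (¼)*10 = 5/2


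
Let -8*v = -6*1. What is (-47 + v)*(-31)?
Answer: 5735/4 ≈ 1433.8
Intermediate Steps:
v = 3/4 (v = -(-3)/4 = -1/8*(-6) = 3/4 ≈ 0.75000)
(-47 + v)*(-31) = (-47 + 3/4)*(-31) = -185/4*(-31) = 5735/4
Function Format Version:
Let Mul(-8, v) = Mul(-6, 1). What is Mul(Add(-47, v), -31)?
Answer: Rational(5735, 4) ≈ 1433.8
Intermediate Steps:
v = Rational(3, 4) (v = Mul(Rational(-1, 8), Mul(-6, 1)) = Mul(Rational(-1, 8), -6) = Rational(3, 4) ≈ 0.75000)
Mul(Add(-47, v), -31) = Mul(Add(-47, Rational(3, 4)), -31) = Mul(Rational(-185, 4), -31) = Rational(5735, 4)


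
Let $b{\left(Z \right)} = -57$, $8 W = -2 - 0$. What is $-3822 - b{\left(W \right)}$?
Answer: $-3765$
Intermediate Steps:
$W = - \frac{1}{4}$ ($W = \frac{-2 - 0}{8} = \frac{-2 + 0}{8} = \frac{1}{8} \left(-2\right) = - \frac{1}{4} \approx -0.25$)
$-3822 - b{\left(W \right)} = -3822 - -57 = -3822 + 57 = -3765$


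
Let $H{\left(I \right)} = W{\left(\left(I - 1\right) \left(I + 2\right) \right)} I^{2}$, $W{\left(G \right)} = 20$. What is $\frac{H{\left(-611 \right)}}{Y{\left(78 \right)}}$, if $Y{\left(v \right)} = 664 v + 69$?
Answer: $\frac{7466420}{51861} \approx 143.97$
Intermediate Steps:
$Y{\left(v \right)} = 69 + 664 v$
$H{\left(I \right)} = 20 I^{2}$
$\frac{H{\left(-611 \right)}}{Y{\left(78 \right)}} = \frac{20 \left(-611\right)^{2}}{69 + 664 \cdot 78} = \frac{20 \cdot 373321}{69 + 51792} = \frac{7466420}{51861}$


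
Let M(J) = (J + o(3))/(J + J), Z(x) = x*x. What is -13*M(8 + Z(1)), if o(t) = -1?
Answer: -52/9 ≈ -5.7778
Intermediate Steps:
Z(x) = x²
M(J) = (-1 + J)/(2*J) (M(J) = (J - 1)/(J + J) = (-1 + J)/((2*J)) = (-1 + J)*(1/(2*J)) = (-1 + J)/(2*J))
-13*M(8 + Z(1)) = -13*(-1 + (8 + 1²))/(2*(8 + 1²)) = -13*(-1 + (8 + 1))/(2*(8 + 1)) = -13*(-1 + 9)/(2*9) = -13*8/(2*9) = -13*4/9 = -52/9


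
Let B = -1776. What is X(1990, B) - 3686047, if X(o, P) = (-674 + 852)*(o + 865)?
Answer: -3177857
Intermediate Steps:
X(o, P) = 153970 + 178*o (X(o, P) = 178*(865 + o) = 153970 + 178*o)
X(1990, B) - 3686047 = (153970 + 178*1990) - 3686047 = (153970 + 354220) - 3686047 = 508190 - 3686047 = -3177857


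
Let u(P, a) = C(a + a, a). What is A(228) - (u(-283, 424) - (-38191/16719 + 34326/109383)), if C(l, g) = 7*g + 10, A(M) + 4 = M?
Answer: -1680016061339/609591459 ≈ -2756.0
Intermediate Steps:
A(M) = -4 + M
C(l, g) = 10 + 7*g
u(P, a) = 10 + 7*a
A(228) - (u(-283, 424) - (-38191/16719 + 34326/109383)) = (-4 + 228) - ((10 + 7*424) - (-38191/16719 + 34326/109383)) = 224 - ((10 + 2968) - (-38191*1/16719 + 34326*(1/109383))) = 224 - (2978 - (-38191/16719 + 11442/36461)) = 224 - (2978 - 1*(-1201183253/609591459)) = 224 - (2978 + 1201183253/609591459) = 224 - 1*1816564548155/609591459 = 224 - 1816564548155/609591459 = -1680016061339/609591459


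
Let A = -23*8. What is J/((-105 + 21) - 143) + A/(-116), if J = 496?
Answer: -3942/6583 ≈ -0.59881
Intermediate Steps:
A = -184
J/((-105 + 21) - 143) + A/(-116) = 496/((-105 + 21) - 143) - 184/(-116) = 496/(-84 - 143) - 184*(-1/116) = 496/(-227) + 46/29 = 496*(-1/227) + 46/29 = -496/227 + 46/29 = -3942/6583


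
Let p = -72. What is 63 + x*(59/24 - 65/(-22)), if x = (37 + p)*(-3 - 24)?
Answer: 455679/88 ≈ 5178.2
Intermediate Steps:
x = 945 (x = (37 - 72)*(-3 - 24) = -35*(-27) = 945)
63 + x*(59/24 - 65/(-22)) = 63 + 945*(59/24 - 65/(-22)) = 63 + 945*(59*(1/24) - 65*(-1/22)) = 63 + 945*(59/24 + 65/22) = 63 + 945*(1429/264) = 63 + 450135/88 = 455679/88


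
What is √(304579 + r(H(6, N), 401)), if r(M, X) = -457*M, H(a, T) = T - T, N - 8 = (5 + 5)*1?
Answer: √304579 ≈ 551.89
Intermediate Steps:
N = 18 (N = 8 + (5 + 5)*1 = 8 + 10*1 = 8 + 10 = 18)
H(a, T) = 0
√(304579 + r(H(6, N), 401)) = √(304579 - 457*0) = √(304579 + 0) = √304579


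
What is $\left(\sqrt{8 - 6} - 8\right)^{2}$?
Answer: $\left(8 - \sqrt{2}\right)^{2} \approx 43.373$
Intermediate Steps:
$\left(\sqrt{8 - 6} - 8\right)^{2} = \left(\sqrt{2} - 8\right)^{2} = \left(-8 + \sqrt{2}\right)^{2}$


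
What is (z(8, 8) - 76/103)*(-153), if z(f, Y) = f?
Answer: -114444/103 ≈ -1111.1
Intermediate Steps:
(z(8, 8) - 76/103)*(-153) = (8 - 76/103)*(-153) = (748/103)*(-153) = -114444/103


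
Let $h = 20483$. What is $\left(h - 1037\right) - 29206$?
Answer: $-9760$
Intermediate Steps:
$\left(h - 1037\right) - 29206 = \left(20483 - 1037\right) - 29206 = 19446 - 29206 = -9760$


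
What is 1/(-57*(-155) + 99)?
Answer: 1/8934 ≈ 0.00011193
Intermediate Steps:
1/(-57*(-155) + 99) = 1/(8835 + 99) = 1/8934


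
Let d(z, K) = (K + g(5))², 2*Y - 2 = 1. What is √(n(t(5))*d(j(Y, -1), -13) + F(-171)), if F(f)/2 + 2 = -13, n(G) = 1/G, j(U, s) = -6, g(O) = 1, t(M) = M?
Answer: I*√30/5 ≈ 1.0954*I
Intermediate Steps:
Y = 3/2 (Y = 1 + (½)*1 = 1 + ½ = 3/2 ≈ 1.5000)
F(f) = -30 (F(f) = -4 + 2*(-13) = -4 - 26 = -30)
d(z, K) = (1 + K)² (d(z, K) = (K + 1)² = (1 + K)²)
√(n(t(5))*d(j(Y, -1), -13) + F(-171)) = √((1 - 13)²/5 - 30) = √((⅕)*(-12)² - 30) = √((⅕)*144 - 30) = √(144/5 - 30) = √(-6/5) = I*√30/5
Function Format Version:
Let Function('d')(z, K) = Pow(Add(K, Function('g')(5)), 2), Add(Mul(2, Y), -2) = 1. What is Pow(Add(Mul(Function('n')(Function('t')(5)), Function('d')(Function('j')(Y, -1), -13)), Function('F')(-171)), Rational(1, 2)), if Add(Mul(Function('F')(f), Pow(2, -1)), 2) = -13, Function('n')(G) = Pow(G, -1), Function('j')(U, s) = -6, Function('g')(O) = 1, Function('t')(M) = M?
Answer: Mul(Rational(1, 5), I, Pow(30, Rational(1, 2))) ≈ Mul(1.0954, I)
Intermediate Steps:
Y = Rational(3, 2) (Y = Add(1, Mul(Rational(1, 2), 1)) = Add(1, Rational(1, 2)) = Rational(3, 2) ≈ 1.5000)
Function('F')(f) = -30 (Function('F')(f) = Add(-4, Mul(2, -13)) = Add(-4, -26) = -30)
Function('d')(z, K) = Pow(Add(1, K), 2) (Function('d')(z, K) = Pow(Add(K, 1), 2) = Pow(Add(1, K), 2))
Pow(Add(Mul(Function('n')(Function('t')(5)), Function('d')(Function('j')(Y, -1), -13)), Function('F')(-171)), Rational(1, 2)) = Pow(Add(Mul(Pow(5, -1), Pow(Add(1, -13), 2)), -30), Rational(1, 2)) = Pow(Add(Mul(Rational(1, 5), Pow(-12, 2)), -30), Rational(1, 2)) = Pow(Add(Mul(Rational(1, 5), 144), -30), Rational(1, 2)) = Pow(Add(Rational(144, 5), -30), Rational(1, 2)) = Pow(Rational(-6, 5), Rational(1, 2)) = Mul(Rational(1, 5), I, Pow(30, Rational(1, 2)))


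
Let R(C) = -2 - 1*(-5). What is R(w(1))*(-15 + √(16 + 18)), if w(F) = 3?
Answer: -45 + 3*√34 ≈ -27.507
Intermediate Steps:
R(C) = 3 (R(C) = -2 + 5 = 3)
R(w(1))*(-15 + √(16 + 18)) = 3*(-15 + √(16 + 18)) = 3*(-15 + √34) = -45 + 3*√34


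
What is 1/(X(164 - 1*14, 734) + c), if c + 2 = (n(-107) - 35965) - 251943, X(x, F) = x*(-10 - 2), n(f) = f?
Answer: -1/289817 ≈ -3.4505e-6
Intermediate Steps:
X(x, F) = -12*x (X(x, F) = x*(-12) = -12*x)
c = -288017 (c = -2 + ((-107 - 35965) - 251943) = -2 + (-36072 - 251943) = -2 - 288015 = -288017)
1/(X(164 - 1*14, 734) + c) = 1/(-12*(164 - 1*14) - 288017) = 1/(-12*(164 - 14) - 288017) = 1/(-12*150 - 288017) = 1/(-1800 - 288017) = 1/(-289817) = -1/289817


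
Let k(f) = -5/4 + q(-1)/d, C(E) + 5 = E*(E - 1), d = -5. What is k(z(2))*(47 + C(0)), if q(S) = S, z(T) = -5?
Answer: -441/10 ≈ -44.100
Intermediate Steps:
C(E) = -5 + E*(-1 + E) (C(E) = -5 + E*(E - 1) = -5 + E*(-1 + E))
k(f) = -21/20 (k(f) = -5/4 - 1/(-5) = -5*1/4 - 1*(-1/5) = -5/4 + 1/5 = -21/20)
k(z(2))*(47 + C(0)) = -21*(47 + (-5 + 0**2 - 1*0))/20 = -21*(47 + (-5 + 0 + 0))/20 = -21*(47 - 5)/20 = -21/20*42 = -441/10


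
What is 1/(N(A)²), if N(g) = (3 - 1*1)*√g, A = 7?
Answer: 1/28 ≈ 0.035714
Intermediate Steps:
N(g) = 2*√g (N(g) = (3 - 1)*√g = 2*√g)
1/(N(A)²) = 1/((2*√7)²) = 1/28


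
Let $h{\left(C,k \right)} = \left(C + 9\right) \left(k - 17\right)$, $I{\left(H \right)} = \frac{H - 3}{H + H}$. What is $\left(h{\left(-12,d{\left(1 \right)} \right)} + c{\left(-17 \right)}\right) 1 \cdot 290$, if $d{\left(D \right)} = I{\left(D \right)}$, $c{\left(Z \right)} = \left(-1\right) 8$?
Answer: $13340$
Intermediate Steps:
$c{\left(Z \right)} = -8$
$I{\left(H \right)} = \frac{-3 + H}{2 H}$
$d{\left(D \right)} = \frac{-3 + D}{2 D}$
$h{\left(C,k \right)} = \left(-17 + k\right) \left(9 + C\right)$ ($h{\left(C,k \right)} = \left(9 + C\right) \left(-17 + k\right) = \left(-17 + k\right) \left(9 + C\right)$)
$\left(h{\left(-12,d{\left(1 \right)} \right)} + c{\left(-17 \right)}\right) 1 \cdot 290 = \left(\left(-153 - -204 + 9 \frac{-3 + 1}{2 \cdot 1} - 12 \frac{-3 + 1}{2 \cdot 1}\right) - 8\right) 1 \cdot 290 = \left(\left(-153 + 204 + 9 \cdot \frac{1}{2} \cdot 1 \left(-2\right) - 12 \cdot \frac{1}{2} \cdot 1 \left(-2\right)\right) - 8\right) 290 = \left(\left(-153 + 204 + 9 \left(-1\right) - -12\right) - 8\right) 290 = \left(\left(-153 + 204 - 9 + 12\right) - 8\right) 290 = \left(54 - 8\right) 290 = 46 \cdot 290 = 13340$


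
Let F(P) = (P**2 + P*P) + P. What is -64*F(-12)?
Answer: -17664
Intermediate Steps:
F(P) = P + 2*P**2 (F(P) = (P**2 + P**2) + P = 2*P**2 + P = P + 2*P**2)
-64*F(-12) = -(-768)*(1 + 2*(-12)) = -(-768)*(1 - 24) = -(-768)*(-23) = -64*276 = -17664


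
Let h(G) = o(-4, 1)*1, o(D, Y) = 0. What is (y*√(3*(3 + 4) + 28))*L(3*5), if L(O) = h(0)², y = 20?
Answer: 0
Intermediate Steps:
h(G) = 0 (h(G) = 0*1 = 0)
L(O) = 0 (L(O) = 0² = 0)
(y*√(3*(3 + 4) + 28))*L(3*5) = (20*√(3*(3 + 4) + 28))*0 = (20*√(3*7 + 28))*0 = (20*√(21 + 28))*0 = (20*√49)*0 = (20*7)*0 = 140*0 = 0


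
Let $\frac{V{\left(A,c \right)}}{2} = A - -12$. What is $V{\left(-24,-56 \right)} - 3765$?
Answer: $-3789$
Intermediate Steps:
$V{\left(A,c \right)} = 24 + 2 A$ ($V{\left(A,c \right)} = 2 \left(A - -12\right) = 2 \left(A + 12\right) = 2 \left(12 + A\right) = 24 + 2 A$)
$V{\left(-24,-56 \right)} - 3765 = \left(24 + 2 \left(-24\right)\right) - 3765 = \left(24 - 48\right) - 3765 = -24 - 3765 = -3789$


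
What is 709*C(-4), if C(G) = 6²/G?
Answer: -6381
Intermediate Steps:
C(G) = 36/G
709*C(-4) = 709*(36/(-4)) = 709*(36*(-¼)) = 709*(-9) = -6381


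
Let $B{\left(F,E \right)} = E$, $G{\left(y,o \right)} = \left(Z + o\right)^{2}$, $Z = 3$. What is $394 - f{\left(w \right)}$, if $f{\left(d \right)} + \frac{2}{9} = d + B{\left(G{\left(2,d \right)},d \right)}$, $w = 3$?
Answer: $\frac{3494}{9} \approx 388.22$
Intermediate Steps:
$G{\left(y,o \right)} = \left(3 + o\right)^{2}$
$f{\left(d \right)} = - \frac{2}{9} + 2 d$ ($f{\left(d \right)} = - \frac{2}{9} + \left(d + d\right) = - \frac{2}{9} + 2 d$)
$394 - f{\left(w \right)} = 394 - \left(- \frac{2}{9} + 2 \cdot 3\right) = 394 - \left(- \frac{2}{9} + 6\right) = 394 - \frac{52}{9} = \frac{3494}{9}$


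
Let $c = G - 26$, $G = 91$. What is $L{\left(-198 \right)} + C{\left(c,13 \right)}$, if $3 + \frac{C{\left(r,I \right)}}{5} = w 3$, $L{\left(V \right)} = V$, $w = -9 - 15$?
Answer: $-573$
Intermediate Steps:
$w = -24$ ($w = -9 - 15 = -24$)
$c = 65$ ($c = 91 - 26 = 65$)
$C{\left(r,I \right)} = -375$ ($C{\left(r,I \right)} = -15 + 5 \left(\left(-24\right) 3\right) = -15 + 5 \left(-72\right) = -15 - 360 = -375$)
$L{\left(-198 \right)} + C{\left(c,13 \right)} = -198 - 375 = -573$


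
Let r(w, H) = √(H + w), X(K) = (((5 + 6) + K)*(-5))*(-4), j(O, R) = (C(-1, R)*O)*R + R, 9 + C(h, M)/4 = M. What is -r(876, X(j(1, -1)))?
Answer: -2*√469 ≈ -43.313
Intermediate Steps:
C(h, M) = -36 + 4*M
j(O, R) = R + O*R*(-36 + 4*R) (j(O, R) = ((-36 + 4*R)*O)*R + R = (O*(-36 + 4*R))*R + R = O*R*(-36 + 4*R) + R = R + O*R*(-36 + 4*R))
X(K) = 220 + 20*K (X(K) = ((11 + K)*(-5))*(-4) = (-55 - 5*K)*(-4) = 220 + 20*K)
-r(876, X(j(1, -1))) = -√((220 + 20*(-(1 + 4*1*(-9 - 1)))) + 876) = -√((220 + 20*(-(1 + 4*1*(-10)))) + 876) = -√((220 + 20*(-(1 - 40))) + 876) = -√((220 + 20*(-1*(-39))) + 876) = -√((220 + 20*39) + 876) = -√((220 + 780) + 876) = -√(1000 + 876) = -√1876 = -2*√469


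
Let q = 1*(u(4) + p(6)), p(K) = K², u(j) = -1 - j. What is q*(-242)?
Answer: -7502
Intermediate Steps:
q = 31 (q = 1*((-1 - 1*4) + 6²) = 1*((-1 - 4) + 36) = 1*(-5 + 36) = 1*31 = 31)
q*(-242) = 31*(-242) = -7502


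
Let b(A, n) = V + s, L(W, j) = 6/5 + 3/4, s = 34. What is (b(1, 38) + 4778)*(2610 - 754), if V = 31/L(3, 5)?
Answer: 349462528/39 ≈ 8.9606e+6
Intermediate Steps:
L(W, j) = 39/20 (L(W, j) = 6*(⅕) + 3*(¼) = 6/5 + ¾ = 39/20)
V = 620/39 (V = 31/(39/20) = 31*(20/39) = 620/39 ≈ 15.897)
b(A, n) = 1946/39 (b(A, n) = 620/39 + 34 = 1946/39)
(b(1, 38) + 4778)*(2610 - 754) = (1946/39 + 4778)*(2610 - 754) = (188288/39)*1856 = 349462528/39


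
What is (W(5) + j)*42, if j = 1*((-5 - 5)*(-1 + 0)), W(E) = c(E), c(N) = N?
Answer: 630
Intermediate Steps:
W(E) = E
j = 10 (j = 1*(-10*(-1)) = 1*10 = 10)
(W(5) + j)*42 = (5 + 10)*42 = 15*42 = 630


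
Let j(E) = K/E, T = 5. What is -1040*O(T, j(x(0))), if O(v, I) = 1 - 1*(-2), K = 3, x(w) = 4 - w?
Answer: -3120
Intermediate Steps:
j(E) = 3/E
O(v, I) = 3 (O(v, I) = 1 + 2 = 3)
-1040*O(T, j(x(0))) = -1040*3 = -3120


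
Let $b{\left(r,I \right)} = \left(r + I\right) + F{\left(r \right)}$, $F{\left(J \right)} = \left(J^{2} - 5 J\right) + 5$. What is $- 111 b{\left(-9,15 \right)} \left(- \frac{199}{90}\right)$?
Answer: $\frac{1008731}{30} \approx 33624.0$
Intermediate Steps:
$F{\left(J \right)} = 5 + J^{2} - 5 J$
$b{\left(r,I \right)} = 5 + I + r^{2} - 4 r$ ($b{\left(r,I \right)} = \left(r + I\right) + \left(5 + r^{2} - 5 r\right) = \left(I + r\right) + \left(5 + r^{2} - 5 r\right) = 5 + I + r^{2} - 4 r$)
$- 111 b{\left(-9,15 \right)} \left(- \frac{199}{90}\right) = - 111 \left(5 + 15 + \left(-9\right)^{2} - -36\right) \left(- \frac{199}{90}\right) = - 111 \left(5 + 15 + 81 + 36\right) \left(\left(-199\right) \frac{1}{90}\right) = \left(-111\right) 137 \left(- \frac{199}{90}\right) = \left(-15207\right) \left(- \frac{199}{90}\right) = \frac{1008731}{30}$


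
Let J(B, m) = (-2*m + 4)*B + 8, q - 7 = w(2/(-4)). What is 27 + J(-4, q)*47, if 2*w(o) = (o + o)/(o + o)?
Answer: 2471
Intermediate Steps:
w(o) = ½ (w(o) = ((o + o)/(o + o))/2 = ((2*o)/((2*o)))/2 = ((2*o)*(1/(2*o)))/2 = (½)*1 = ½)
q = 15/2 (q = 7 + ½ = 15/2 ≈ 7.5000)
J(B, m) = 8 + B*(4 - 2*m) (J(B, m) = (4 - 2*m)*B + 8 = B*(4 - 2*m) + 8 = 8 + B*(4 - 2*m))
27 + J(-4, q)*47 = 27 + (8 + 4*(-4) - 2*(-4)*15/2)*47 = 27 + (8 - 16 + 60)*47 = 27 + 52*47 = 27 + 2444 = 2471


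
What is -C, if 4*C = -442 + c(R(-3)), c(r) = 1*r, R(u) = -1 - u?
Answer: 110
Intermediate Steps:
c(r) = r
C = -110 (C = (-442 + (-1 - 1*(-3)))/4 = (-442 + (-1 + 3))/4 = (-442 + 2)/4 = (1/4)*(-440) = -110)
-C = -1*(-110) = 110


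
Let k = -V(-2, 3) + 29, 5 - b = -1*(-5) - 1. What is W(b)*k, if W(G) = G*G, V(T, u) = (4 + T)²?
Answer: 25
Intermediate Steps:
b = 1 (b = 5 - (-1*(-5) - 1) = 5 - (5 - 1) = 5 - 1*4 = 5 - 4 = 1)
W(G) = G²
k = 25 (k = -(4 - 2)² + 29 = -1*2² + 29 = -1*4 + 29 = -4 + 29 = 25)
W(b)*k = 1²*25 = 1*25 = 25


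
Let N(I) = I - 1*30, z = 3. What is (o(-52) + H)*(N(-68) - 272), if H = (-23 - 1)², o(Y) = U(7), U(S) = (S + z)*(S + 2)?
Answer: -246420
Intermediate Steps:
N(I) = -30 + I (N(I) = I - 30 = -30 + I)
U(S) = (2 + S)*(3 + S) (U(S) = (S + 3)*(S + 2) = (3 + S)*(2 + S) = (2 + S)*(3 + S))
o(Y) = 90 (o(Y) = 6 + 7² + 5*7 = 6 + 49 + 35 = 90)
H = 576 (H = (-24)² = 576)
(o(-52) + H)*(N(-68) - 272) = (90 + 576)*((-30 - 68) - 272) = 666*(-98 - 272) = 666*(-370) = -246420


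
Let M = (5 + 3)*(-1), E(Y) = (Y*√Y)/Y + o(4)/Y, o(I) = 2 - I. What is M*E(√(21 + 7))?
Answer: 8*√7*(1 - √2*7^(¾))/7 ≈ -15.379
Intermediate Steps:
E(Y) = √Y - 2/Y (E(Y) = (Y*√Y)/Y + (2 - 1*4)/Y = Y^(3/2)/Y + (2 - 4)/Y = √Y - 2/Y)
M = -8 (M = 8*(-1) = -8)
M*E(√(21 + 7)) = -8*(-2 + (√(21 + 7))^(3/2))/(√(21 + 7)) = -8*(-2 + (√28)^(3/2))/(√28) = -8*(-2 + (2*√7)^(3/2))/(2*√7) = -8*√7/14*(-2 + 2*√2*7^(¾)) = -4*√7*(-2 + 2*√2*7^(¾))/7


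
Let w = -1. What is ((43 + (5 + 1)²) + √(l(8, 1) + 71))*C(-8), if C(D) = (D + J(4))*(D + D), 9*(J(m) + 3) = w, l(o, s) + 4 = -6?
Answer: 126400/9 + 1600*√61/9 ≈ 15433.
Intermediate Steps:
l(o, s) = -10 (l(o, s) = -4 - 6 = -10)
J(m) = -28/9 (J(m) = -3 + (⅑)*(-1) = -3 - ⅑ = -28/9)
C(D) = 2*D*(-28/9 + D) (C(D) = (D - 28/9)*(D + D) = (-28/9 + D)*(2*D) = 2*D*(-28/9 + D))
((43 + (5 + 1)²) + √(l(8, 1) + 71))*C(-8) = ((43 + (5 + 1)²) + √(-10 + 71))*((2/9)*(-8)*(-28 + 9*(-8))) = ((43 + 6²) + √61)*((2/9)*(-8)*(-28 - 72)) = ((43 + 36) + √61)*((2/9)*(-8)*(-100)) = (79 + √61)*(1600/9) = 126400/9 + 1600*√61/9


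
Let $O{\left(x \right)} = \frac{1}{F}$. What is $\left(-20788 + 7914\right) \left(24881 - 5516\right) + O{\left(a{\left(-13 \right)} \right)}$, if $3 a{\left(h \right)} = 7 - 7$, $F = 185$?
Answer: $- \frac{46121426849}{185} \approx -2.4931 \cdot 10^{8}$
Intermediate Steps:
$a{\left(h \right)} = 0$ ($a{\left(h \right)} = \frac{7 - 7}{3} = \frac{1}{3} \cdot 0 = 0$)
$O{\left(x \right)} = \frac{1}{185}$
$\left(-20788 + 7914\right) \left(24881 - 5516\right) + O{\left(a{\left(-13 \right)} \right)} = \left(-20788 + 7914\right) \left(24881 - 5516\right) + \frac{1}{185} = \left(-12874\right) 19365 + \frac{1}{185} = -249305010 + \frac{1}{185} = - \frac{46121426849}{185}$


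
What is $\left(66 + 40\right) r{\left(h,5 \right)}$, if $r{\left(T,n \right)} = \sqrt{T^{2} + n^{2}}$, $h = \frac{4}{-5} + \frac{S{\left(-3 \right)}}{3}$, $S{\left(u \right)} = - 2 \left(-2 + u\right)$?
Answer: $\frac{106 \sqrt{7069}}{15} \approx 594.15$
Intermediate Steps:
$S{\left(u \right)} = 4 - 2 u$
$h = \frac{38}{15}$ ($h = \frac{4}{-5} + \frac{4 - -6}{3} = 4 \left(- \frac{1}{5}\right) + \left(4 + 6\right) \frac{1}{3} = - \frac{4}{5} + 10 \cdot \frac{1}{3} = - \frac{4}{5} + \frac{10}{3} = \frac{38}{15} \approx 2.5333$)
$\left(66 + 40\right) r{\left(h,5 \right)} = \left(66 + 40\right) \sqrt{\left(\frac{38}{15}\right)^{2} + 5^{2}} = 106 \sqrt{\frac{1444}{225} + 25} = 106 \sqrt{\frac{7069}{225}} = 106 \frac{\sqrt{7069}}{15} = \frac{106 \sqrt{7069}}{15}$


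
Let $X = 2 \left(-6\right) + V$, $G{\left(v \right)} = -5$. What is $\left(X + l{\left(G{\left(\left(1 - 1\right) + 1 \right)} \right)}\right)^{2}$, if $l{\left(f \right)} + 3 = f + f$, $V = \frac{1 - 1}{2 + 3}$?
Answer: $625$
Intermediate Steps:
$V = 0$ ($V = \frac{0}{5} = 0 \cdot \frac{1}{5} = 0$)
$l{\left(f \right)} = -3 + 2 f$ ($l{\left(f \right)} = -3 + \left(f + f\right) = -3 + 2 f$)
$X = -12$ ($X = 2 \left(-6\right) + 0 = -12 + 0 = -12$)
$\left(X + l{\left(G{\left(\left(1 - 1\right) + 1 \right)} \right)}\right)^{2} = \left(-12 + \left(-3 + 2 \left(-5\right)\right)\right)^{2} = \left(-12 - 13\right)^{2} = \left(-25\right)^{2} = 625$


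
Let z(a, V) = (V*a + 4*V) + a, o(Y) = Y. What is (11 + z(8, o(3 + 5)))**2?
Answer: 13225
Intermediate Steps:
z(a, V) = a + 4*V + V*a (z(a, V) = (4*V + V*a) + a = a + 4*V + V*a)
(11 + z(8, o(3 + 5)))**2 = (11 + (8 + 4*(3 + 5) + (3 + 5)*8))**2 = (11 + (8 + 4*8 + 8*8))**2 = (11 + (8 + 32 + 64))**2 = (11 + 104)**2 = 115**2 = 13225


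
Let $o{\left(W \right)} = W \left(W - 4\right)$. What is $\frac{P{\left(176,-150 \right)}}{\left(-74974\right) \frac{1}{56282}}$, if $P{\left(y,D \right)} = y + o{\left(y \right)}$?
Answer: $- \frac{856837168}{37487} \approx -22857.0$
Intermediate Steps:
$o{\left(W \right)} = W \left(-4 + W\right)$
$P{\left(y,D \right)} = y + y \left(-4 + y\right)$
$\frac{P{\left(176,-150 \right)}}{\left(-74974\right) \frac{1}{56282}} = \frac{176 \left(-3 + 176\right)}{\left(-74974\right) \frac{1}{56282}} = \frac{176 \cdot 173}{\left(-74974\right) \frac{1}{56282}} = \frac{30448}{- \frac{37487}{28141}} = 30448 \left(- \frac{28141}{37487}\right) = - \frac{856837168}{37487}$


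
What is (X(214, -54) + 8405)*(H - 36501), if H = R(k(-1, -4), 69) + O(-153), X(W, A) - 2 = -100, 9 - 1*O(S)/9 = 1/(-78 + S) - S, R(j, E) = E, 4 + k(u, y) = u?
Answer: -24132275271/77 ≈ -3.1341e+8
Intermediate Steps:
k(u, y) = -4 + u
O(S) = 81 - 9/(-78 + S) + 9*S (O(S) = 81 - 9*(1/(-78 + S) - S) = 81 + (-9/(-78 + S) + 9*S) = 81 - 9/(-78 + S) + 9*S)
X(W, A) = -98 (X(W, A) = 2 - 100 = -98)
H = -94476/77 (H = 69 + 9*(-703 + (-153)² - 69*(-153))/(-78 - 153) = 69 + 9*(-703 + 23409 + 10557)/(-231) = 69 + 9*(-1/231)*33263 = 69 - 99789/77 = -94476/77 ≈ -1227.0)
(X(214, -54) + 8405)*(H - 36501) = (-98 + 8405)*(-94476/77 - 36501) = 8307*(-2905053/77) = -24132275271/77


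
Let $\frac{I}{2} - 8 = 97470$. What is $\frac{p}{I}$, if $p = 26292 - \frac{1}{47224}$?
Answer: $\frac{1241613407}{9206602144} \approx 0.13486$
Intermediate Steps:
$p = \frac{1241613407}{47224}$ ($p = 26292 - \frac{1}{47224} = \frac{1241613407}{47224} \approx 26292.0$)
$I = 194956$ ($I = 16 + 2 \cdot 97470 = 16 + 194940 = 194956$)
$\frac{p}{I} = \frac{1241613407}{47224 \cdot 194956} = \frac{1241613407}{47224} \cdot \frac{1}{194956} = \frac{1241613407}{9206602144}$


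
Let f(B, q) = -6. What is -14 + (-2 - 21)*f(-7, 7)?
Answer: 124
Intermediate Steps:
-14 + (-2 - 21)*f(-7, 7) = -14 + (-2 - 21)*(-6) = -14 - 23*(-6) = -14 + 138 = 124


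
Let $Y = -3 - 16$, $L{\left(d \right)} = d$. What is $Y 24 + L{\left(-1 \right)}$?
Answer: $-457$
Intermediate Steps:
$Y = -19$ ($Y = -3 - 16 = -19$)
$Y 24 + L{\left(-1 \right)} = \left(-19\right) 24 - 1 = -456 - 1 = -457$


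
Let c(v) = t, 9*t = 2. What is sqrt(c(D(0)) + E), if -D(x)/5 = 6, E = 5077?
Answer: sqrt(45695)/3 ≈ 71.255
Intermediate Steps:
D(x) = -30 (D(x) = -5*6 = -30)
t = 2/9 (t = (1/9)*2 = 2/9 ≈ 0.22222)
c(v) = 2/9
sqrt(c(D(0)) + E) = sqrt(2/9 + 5077) = sqrt(45695/9) = sqrt(45695)/3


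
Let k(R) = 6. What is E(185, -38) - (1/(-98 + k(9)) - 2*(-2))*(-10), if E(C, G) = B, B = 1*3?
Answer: 1973/46 ≈ 42.891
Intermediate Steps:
B = 3
E(C, G) = 3
E(185, -38) - (1/(-98 + k(9)) - 2*(-2))*(-10) = 3 - (1/(-98 + 6) - 2*(-2))*(-10) = 3 - (1/(-92) + 4)*(-10) = 3 - (-1/92 + 4)*(-10) = 3 - 367*(-10)/92 = 3 - 1*(-1835/46) = 3 + 1835/46 = 1973/46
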